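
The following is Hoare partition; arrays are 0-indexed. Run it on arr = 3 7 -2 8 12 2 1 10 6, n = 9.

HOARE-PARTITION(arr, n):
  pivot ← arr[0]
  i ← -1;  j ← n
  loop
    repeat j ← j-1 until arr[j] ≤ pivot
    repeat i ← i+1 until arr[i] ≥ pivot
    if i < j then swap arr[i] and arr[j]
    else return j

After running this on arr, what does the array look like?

pivot=3
j stops at 6 (1), i stops at 0 (3); swap ⇒ 1 7 -2 8 12 2 3 10 6
j stops at 5 (2), i stops at 1 (7); swap ⇒ 1 2 -2 8 12 7 3 10 6
j stops at 2, i stops at 3; i≥j ⇒ return 2. arr=1 2 -2 8 12 7 3 10 6

1 2 -2 8 12 7 3 10 6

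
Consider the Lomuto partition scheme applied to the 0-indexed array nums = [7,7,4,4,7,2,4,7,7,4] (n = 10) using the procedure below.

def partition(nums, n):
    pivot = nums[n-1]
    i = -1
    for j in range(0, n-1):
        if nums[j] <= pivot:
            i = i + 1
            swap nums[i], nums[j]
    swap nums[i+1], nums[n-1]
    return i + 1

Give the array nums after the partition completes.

[4,4,2,4,4,7,7,7,7,7]

pivot = nums[9] = 4; i = -1
j=0: nums[0]=7 > 4 → no swap
j=1: nums[1]=7 > 4 → no swap
j=2: nums[2]=4 ≤ 4 → i=0, swap nums[0],nums[2] → [4,7,7,4,7,2,4,7,7,4]
j=3: nums[3]=4 ≤ 4 → i=1, swap nums[1],nums[3] → [4,4,7,7,7,2,4,7,7,4]
j=4: nums[4]=7 > 4 → no swap
j=5: nums[5]=2 ≤ 4 → i=2, swap nums[2],nums[5] → [4,4,2,7,7,7,4,7,7,4]
j=6: nums[6]=4 ≤ 4 → i=3, swap nums[3],nums[6] → [4,4,2,4,7,7,7,7,7,4]
j=7: nums[7]=7 > 4 → no swap
j=8: nums[8]=7 > 4 → no swap
final swap nums[4],nums[9] → [4,4,2,4,4,7,7,7,7,7]; return 4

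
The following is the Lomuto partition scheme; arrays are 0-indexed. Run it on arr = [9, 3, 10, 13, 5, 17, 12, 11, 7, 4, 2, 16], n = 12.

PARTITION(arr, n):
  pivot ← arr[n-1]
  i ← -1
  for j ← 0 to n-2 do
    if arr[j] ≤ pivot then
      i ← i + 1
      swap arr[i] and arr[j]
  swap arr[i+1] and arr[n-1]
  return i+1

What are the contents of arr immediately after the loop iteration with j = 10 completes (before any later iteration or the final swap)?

pivot = arr[11] = 16; i = -1
j=0: arr[0]=9 ≤ 16 → i=0, swap arr[0],arr[0] (no change) → [9, 3, 10, 13, 5, 17, 12, 11, 7, 4, 2, 16]
j=1: arr[1]=3 ≤ 16 → i=1, swap arr[1],arr[1] (no change) → [9, 3, 10, 13, 5, 17, 12, 11, 7, 4, 2, 16]
j=2: arr[2]=10 ≤ 16 → i=2, swap arr[2],arr[2] (no change) → [9, 3, 10, 13, 5, 17, 12, 11, 7, 4, 2, 16]
j=3: arr[3]=13 ≤ 16 → i=3, swap arr[3],arr[3] (no change) → [9, 3, 10, 13, 5, 17, 12, 11, 7, 4, 2, 16]
j=4: arr[4]=5 ≤ 16 → i=4, swap arr[4],arr[4] (no change) → [9, 3, 10, 13, 5, 17, 12, 11, 7, 4, 2, 16]
j=5: arr[5]=17 > 16 → no swap
j=6: arr[6]=12 ≤ 16 → i=5, swap arr[5],arr[6] → [9, 3, 10, 13, 5, 12, 17, 11, 7, 4, 2, 16]
j=7: arr[7]=11 ≤ 16 → i=6, swap arr[6],arr[7] → [9, 3, 10, 13, 5, 12, 11, 17, 7, 4, 2, 16]
j=8: arr[8]=7 ≤ 16 → i=7, swap arr[7],arr[8] → [9, 3, 10, 13, 5, 12, 11, 7, 17, 4, 2, 16]
j=9: arr[9]=4 ≤ 16 → i=8, swap arr[8],arr[9] → [9, 3, 10, 13, 5, 12, 11, 7, 4, 17, 2, 16]
j=10: arr[10]=2 ≤ 16 → i=9, swap arr[9],arr[10] → [9, 3, 10, 13, 5, 12, 11, 7, 4, 2, 17, 16]
(after j=10) arr = [9, 3, 10, 13, 5, 12, 11, 7, 4, 2, 17, 16]

[9, 3, 10, 13, 5, 12, 11, 7, 4, 2, 17, 16]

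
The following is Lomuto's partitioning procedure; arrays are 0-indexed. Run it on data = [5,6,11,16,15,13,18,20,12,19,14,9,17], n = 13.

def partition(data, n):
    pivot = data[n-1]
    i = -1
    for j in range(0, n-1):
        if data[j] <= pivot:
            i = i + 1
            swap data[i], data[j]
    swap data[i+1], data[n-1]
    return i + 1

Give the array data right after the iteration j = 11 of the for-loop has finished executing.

pivot = data[12] = 17; i = -1
j=0: data[0]=5 ≤ 17 → i=0, swap data[0],data[0] (no change) → [5,6,11,16,15,13,18,20,12,19,14,9,17]
j=1: data[1]=6 ≤ 17 → i=1, swap data[1],data[1] (no change) → [5,6,11,16,15,13,18,20,12,19,14,9,17]
j=2: data[2]=11 ≤ 17 → i=2, swap data[2],data[2] (no change) → [5,6,11,16,15,13,18,20,12,19,14,9,17]
j=3: data[3]=16 ≤ 17 → i=3, swap data[3],data[3] (no change) → [5,6,11,16,15,13,18,20,12,19,14,9,17]
j=4: data[4]=15 ≤ 17 → i=4, swap data[4],data[4] (no change) → [5,6,11,16,15,13,18,20,12,19,14,9,17]
j=5: data[5]=13 ≤ 17 → i=5, swap data[5],data[5] (no change) → [5,6,11,16,15,13,18,20,12,19,14,9,17]
j=6: data[6]=18 > 17 → no swap
j=7: data[7]=20 > 17 → no swap
j=8: data[8]=12 ≤ 17 → i=6, swap data[6],data[8] → [5,6,11,16,15,13,12,20,18,19,14,9,17]
j=9: data[9]=19 > 17 → no swap
j=10: data[10]=14 ≤ 17 → i=7, swap data[7],data[10] → [5,6,11,16,15,13,12,14,18,19,20,9,17]
j=11: data[11]=9 ≤ 17 → i=8, swap data[8],data[11] → [5,6,11,16,15,13,12,14,9,19,20,18,17]
(after j=11) data = [5,6,11,16,15,13,12,14,9,19,20,18,17]

[5,6,11,16,15,13,12,14,9,19,20,18,17]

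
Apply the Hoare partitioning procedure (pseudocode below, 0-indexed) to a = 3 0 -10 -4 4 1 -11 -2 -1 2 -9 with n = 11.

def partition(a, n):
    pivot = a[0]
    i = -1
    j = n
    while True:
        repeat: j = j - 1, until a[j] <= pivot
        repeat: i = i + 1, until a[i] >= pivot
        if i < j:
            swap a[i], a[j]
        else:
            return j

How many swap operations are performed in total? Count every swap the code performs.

2

pivot = a[0] = 3; i = -1, j = 11
j→10 (a[10]=-9≤3), i→0 (a[0]=3≥3); i<j, swap → -9 0 -10 -4 4 1 -11 -2 -1 2 3
j→9 (a[9]=2≤3), i→4 (a[4]=4≥3); i<j, swap → -9 0 -10 -4 2 1 -11 -2 -1 4 3
j→8, i→9; i≥j, return j=8. a = -9 0 -10 -4 2 1 -11 -2 -1 4 3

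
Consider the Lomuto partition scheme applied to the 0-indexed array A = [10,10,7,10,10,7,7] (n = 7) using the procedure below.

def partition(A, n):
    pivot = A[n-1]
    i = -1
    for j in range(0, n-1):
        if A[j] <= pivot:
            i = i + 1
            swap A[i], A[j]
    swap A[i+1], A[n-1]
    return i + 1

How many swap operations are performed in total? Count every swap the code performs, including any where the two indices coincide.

pivot=7, i=-1
j=0: 10>7, skip
j=1: 10>7, skip
j=2: 7≤7, i=0, swap(0,2) ⇒ [7,10,10,10,10,7,7]
j=3: 10>7, skip
j=4: 10>7, skip
j=5: 7≤7, i=1, swap(1,5) ⇒ [7,7,10,10,10,10,7]
swap(2,6) ⇒ [7,7,7,10,10,10,10]; return 2

3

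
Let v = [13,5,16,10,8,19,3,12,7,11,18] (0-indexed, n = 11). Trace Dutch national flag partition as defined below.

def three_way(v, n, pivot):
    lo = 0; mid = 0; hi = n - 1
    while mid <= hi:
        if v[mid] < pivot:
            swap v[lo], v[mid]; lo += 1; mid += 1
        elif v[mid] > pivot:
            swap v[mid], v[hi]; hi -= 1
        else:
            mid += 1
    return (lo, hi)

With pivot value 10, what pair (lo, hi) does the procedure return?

lo=0 mid=0 hi=10
13>10: swap(0,10), hi=9 ⇒ [18,5,16,10,8,19,3,12,7,11,13]
18>10: swap(0,9), hi=8 ⇒ [11,5,16,10,8,19,3,12,7,18,13]
11>10: swap(0,8), hi=7 ⇒ [7,5,16,10,8,19,3,12,11,18,13]
7<10: swap(0,0), lo=1 mid=1 ⇒ [7,5,16,10,8,19,3,12,11,18,13]
5<10: swap(1,1), lo=2 mid=2 ⇒ [7,5,16,10,8,19,3,12,11,18,13]
16>10: swap(2,7), hi=6 ⇒ [7,5,12,10,8,19,3,16,11,18,13]
12>10: swap(2,6), hi=5 ⇒ [7,5,3,10,8,19,12,16,11,18,13]
3<10: swap(2,2), lo=3 mid=3 ⇒ [7,5,3,10,8,19,12,16,11,18,13]
10=10: mid=4
8<10: swap(3,4), lo=4 mid=5 ⇒ [7,5,3,8,10,19,12,16,11,18,13]
19>10: swap(5,5), hi=4 ⇒ [7,5,3,8,10,19,12,16,11,18,13]
done. lo=4 hi=4; v=[7,5,3,8,10,19,12,16,11,18,13]

(4, 4)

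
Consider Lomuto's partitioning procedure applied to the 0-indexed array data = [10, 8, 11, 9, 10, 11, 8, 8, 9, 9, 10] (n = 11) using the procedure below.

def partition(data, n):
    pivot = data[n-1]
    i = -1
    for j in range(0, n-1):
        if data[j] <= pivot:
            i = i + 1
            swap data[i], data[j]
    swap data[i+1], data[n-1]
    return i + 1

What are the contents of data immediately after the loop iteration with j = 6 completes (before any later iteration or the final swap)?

pivot = data[10] = 10; i = -1
j=0: data[0]=10 ≤ 10 → i=0, swap data[0],data[0] (no change) → [10, 8, 11, 9, 10, 11, 8, 8, 9, 9, 10]
j=1: data[1]=8 ≤ 10 → i=1, swap data[1],data[1] (no change) → [10, 8, 11, 9, 10, 11, 8, 8, 9, 9, 10]
j=2: data[2]=11 > 10 → no swap
j=3: data[3]=9 ≤ 10 → i=2, swap data[2],data[3] → [10, 8, 9, 11, 10, 11, 8, 8, 9, 9, 10]
j=4: data[4]=10 ≤ 10 → i=3, swap data[3],data[4] → [10, 8, 9, 10, 11, 11, 8, 8, 9, 9, 10]
j=5: data[5]=11 > 10 → no swap
j=6: data[6]=8 ≤ 10 → i=4, swap data[4],data[6] → [10, 8, 9, 10, 8, 11, 11, 8, 9, 9, 10]
(after j=6) data = [10, 8, 9, 10, 8, 11, 11, 8, 9, 9, 10]

[10, 8, 9, 10, 8, 11, 11, 8, 9, 9, 10]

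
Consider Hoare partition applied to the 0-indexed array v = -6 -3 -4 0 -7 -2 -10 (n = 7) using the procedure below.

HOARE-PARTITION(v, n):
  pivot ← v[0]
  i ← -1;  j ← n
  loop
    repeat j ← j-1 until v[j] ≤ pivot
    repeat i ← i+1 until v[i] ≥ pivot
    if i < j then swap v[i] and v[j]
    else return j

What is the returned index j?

pivot=-6
j stops at 6 (-10), i stops at 0 (-6); swap ⇒ -10 -3 -4 0 -7 -2 -6
j stops at 4 (-7), i stops at 1 (-3); swap ⇒ -10 -7 -4 0 -3 -2 -6
j stops at 1, i stops at 2; i≥j ⇒ return 1. v=-10 -7 -4 0 -3 -2 -6

1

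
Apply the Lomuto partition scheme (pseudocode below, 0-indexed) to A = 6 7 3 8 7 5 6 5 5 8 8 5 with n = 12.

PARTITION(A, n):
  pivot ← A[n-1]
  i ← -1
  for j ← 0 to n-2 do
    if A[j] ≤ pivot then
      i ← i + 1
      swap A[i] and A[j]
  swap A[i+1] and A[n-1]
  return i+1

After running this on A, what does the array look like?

3 5 5 5 5 7 6 6 8 8 8 7

pivot=5, i=-1
j=0: 6>5, skip
j=1: 7>5, skip
j=2: 3≤5, i=0, swap(0,2) ⇒ 3 7 6 8 7 5 6 5 5 8 8 5
j=3: 8>5, skip
j=4: 7>5, skip
j=5: 5≤5, i=1, swap(1,5) ⇒ 3 5 6 8 7 7 6 5 5 8 8 5
j=6: 6>5, skip
j=7: 5≤5, i=2, swap(2,7) ⇒ 3 5 5 8 7 7 6 6 5 8 8 5
j=8: 5≤5, i=3, swap(3,8) ⇒ 3 5 5 5 7 7 6 6 8 8 8 5
j=9: 8>5, skip
j=10: 8>5, skip
swap(4,11) ⇒ 3 5 5 5 5 7 6 6 8 8 8 7; return 4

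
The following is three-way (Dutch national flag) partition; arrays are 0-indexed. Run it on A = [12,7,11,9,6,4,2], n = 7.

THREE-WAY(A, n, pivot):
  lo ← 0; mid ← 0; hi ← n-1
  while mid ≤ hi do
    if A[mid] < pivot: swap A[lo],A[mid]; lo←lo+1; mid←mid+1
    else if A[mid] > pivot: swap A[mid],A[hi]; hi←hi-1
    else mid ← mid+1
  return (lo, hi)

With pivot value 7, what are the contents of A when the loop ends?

lo=0 mid=0 hi=6
12>7: swap(0,6), hi=5 ⇒ [2,7,11,9,6,4,12]
2<7: swap(0,0), lo=1 mid=1 ⇒ [2,7,11,9,6,4,12]
7=7: mid=2
11>7: swap(2,5), hi=4 ⇒ [2,7,4,9,6,11,12]
4<7: swap(1,2), lo=2 mid=3 ⇒ [2,4,7,9,6,11,12]
9>7: swap(3,4), hi=3 ⇒ [2,4,7,6,9,11,12]
6<7: swap(2,3), lo=3 mid=4 ⇒ [2,4,6,7,9,11,12]
done. lo=3 hi=3; A=[2,4,6,7,9,11,12]

[2,4,6,7,9,11,12]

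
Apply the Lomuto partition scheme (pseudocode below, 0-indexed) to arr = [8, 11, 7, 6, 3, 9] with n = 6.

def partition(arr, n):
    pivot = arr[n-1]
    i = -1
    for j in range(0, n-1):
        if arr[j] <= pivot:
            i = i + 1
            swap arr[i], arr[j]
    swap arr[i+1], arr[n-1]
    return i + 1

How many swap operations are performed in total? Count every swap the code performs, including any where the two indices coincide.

pivot = arr[5] = 9; i = -1
j=0: arr[0]=8 ≤ 9 → i=0, swap arr[0],arr[0] (no change) → [8, 11, 7, 6, 3, 9]
j=1: arr[1]=11 > 9 → no swap
j=2: arr[2]=7 ≤ 9 → i=1, swap arr[1],arr[2] → [8, 7, 11, 6, 3, 9]
j=3: arr[3]=6 ≤ 9 → i=2, swap arr[2],arr[3] → [8, 7, 6, 11, 3, 9]
j=4: arr[4]=3 ≤ 9 → i=3, swap arr[3],arr[4] → [8, 7, 6, 3, 11, 9]
final swap arr[4],arr[5] → [8, 7, 6, 3, 9, 11]; return 4

5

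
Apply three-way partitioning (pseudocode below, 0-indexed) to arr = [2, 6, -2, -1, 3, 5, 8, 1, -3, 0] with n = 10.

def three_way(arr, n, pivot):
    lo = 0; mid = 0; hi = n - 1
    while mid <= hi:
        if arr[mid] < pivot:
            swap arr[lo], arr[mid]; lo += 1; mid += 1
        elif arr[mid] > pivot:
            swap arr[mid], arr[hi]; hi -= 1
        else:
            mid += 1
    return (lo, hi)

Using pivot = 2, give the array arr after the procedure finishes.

lo=0 mid=0 hi=9
2=2: mid=1
6>2: swap(1,9), hi=8 ⇒ [2, 0, -2, -1, 3, 5, 8, 1, -3, 6]
0<2: swap(0,1), lo=1 mid=2 ⇒ [0, 2, -2, -1, 3, 5, 8, 1, -3, 6]
-2<2: swap(1,2), lo=2 mid=3 ⇒ [0, -2, 2, -1, 3, 5, 8, 1, -3, 6]
-1<2: swap(2,3), lo=3 mid=4 ⇒ [0, -2, -1, 2, 3, 5, 8, 1, -3, 6]
3>2: swap(4,8), hi=7 ⇒ [0, -2, -1, 2, -3, 5, 8, 1, 3, 6]
-3<2: swap(3,4), lo=4 mid=5 ⇒ [0, -2, -1, -3, 2, 5, 8, 1, 3, 6]
5>2: swap(5,7), hi=6 ⇒ [0, -2, -1, -3, 2, 1, 8, 5, 3, 6]
1<2: swap(4,5), lo=5 mid=6 ⇒ [0, -2, -1, -3, 1, 2, 8, 5, 3, 6]
8>2: swap(6,6), hi=5 ⇒ [0, -2, -1, -3, 1, 2, 8, 5, 3, 6]
done. lo=5 hi=5; arr=[0, -2, -1, -3, 1, 2, 8, 5, 3, 6]

[0, -2, -1, -3, 1, 2, 8, 5, 3, 6]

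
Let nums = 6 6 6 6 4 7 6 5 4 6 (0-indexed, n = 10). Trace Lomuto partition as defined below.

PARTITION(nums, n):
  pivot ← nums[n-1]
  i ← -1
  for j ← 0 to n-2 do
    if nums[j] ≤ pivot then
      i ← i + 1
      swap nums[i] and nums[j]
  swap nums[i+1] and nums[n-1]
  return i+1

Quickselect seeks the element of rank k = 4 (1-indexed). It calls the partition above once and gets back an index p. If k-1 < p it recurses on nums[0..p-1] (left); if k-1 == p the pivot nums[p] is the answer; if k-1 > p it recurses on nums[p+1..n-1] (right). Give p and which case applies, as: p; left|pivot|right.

8; left

pivot = nums[9] = 6; i = -1
j=0: nums[0]=6 ≤ 6 → i=0, swap nums[0],nums[0] (no change) → 6 6 6 6 4 7 6 5 4 6
j=1: nums[1]=6 ≤ 6 → i=1, swap nums[1],nums[1] (no change) → 6 6 6 6 4 7 6 5 4 6
j=2: nums[2]=6 ≤ 6 → i=2, swap nums[2],nums[2] (no change) → 6 6 6 6 4 7 6 5 4 6
j=3: nums[3]=6 ≤ 6 → i=3, swap nums[3],nums[3] (no change) → 6 6 6 6 4 7 6 5 4 6
j=4: nums[4]=4 ≤ 6 → i=4, swap nums[4],nums[4] (no change) → 6 6 6 6 4 7 6 5 4 6
j=5: nums[5]=7 > 6 → no swap
j=6: nums[6]=6 ≤ 6 → i=5, swap nums[5],nums[6] → 6 6 6 6 4 6 7 5 4 6
j=7: nums[7]=5 ≤ 6 → i=6, swap nums[6],nums[7] → 6 6 6 6 4 6 5 7 4 6
j=8: nums[8]=4 ≤ 6 → i=7, swap nums[7],nums[8] → 6 6 6 6 4 6 5 4 7 6
final swap nums[8],nums[9] → 6 6 6 6 4 6 5 4 6 7; return 8
p = 8; k-1 = 3 < 8 ⇒ left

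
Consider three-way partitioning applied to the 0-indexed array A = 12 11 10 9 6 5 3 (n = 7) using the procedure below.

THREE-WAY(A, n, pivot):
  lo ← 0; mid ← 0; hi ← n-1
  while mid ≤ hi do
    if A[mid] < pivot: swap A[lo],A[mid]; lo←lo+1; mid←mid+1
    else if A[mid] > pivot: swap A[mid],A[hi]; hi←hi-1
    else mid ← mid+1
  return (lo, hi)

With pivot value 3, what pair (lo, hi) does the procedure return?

lo=0 mid=0 hi=6
12>3: swap(0,6), hi=5 ⇒ 3 11 10 9 6 5 12
3=3: mid=1
11>3: swap(1,5), hi=4 ⇒ 3 5 10 9 6 11 12
5>3: swap(1,4), hi=3 ⇒ 3 6 10 9 5 11 12
6>3: swap(1,3), hi=2 ⇒ 3 9 10 6 5 11 12
9>3: swap(1,2), hi=1 ⇒ 3 10 9 6 5 11 12
10>3: swap(1,1), hi=0 ⇒ 3 10 9 6 5 11 12
done. lo=0 hi=0; A=3 10 9 6 5 11 12

(0, 0)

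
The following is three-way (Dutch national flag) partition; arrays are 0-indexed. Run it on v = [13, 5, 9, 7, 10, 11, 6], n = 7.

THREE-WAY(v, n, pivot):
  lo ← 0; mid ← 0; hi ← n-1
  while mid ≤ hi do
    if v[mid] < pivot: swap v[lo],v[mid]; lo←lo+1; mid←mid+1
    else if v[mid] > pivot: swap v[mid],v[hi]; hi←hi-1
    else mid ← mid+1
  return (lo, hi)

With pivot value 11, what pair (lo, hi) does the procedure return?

lo=0 mid=0 hi=6
13>11: swap(0,6), hi=5 ⇒ [6, 5, 9, 7, 10, 11, 13]
6<11: swap(0,0), lo=1 mid=1 ⇒ [6, 5, 9, 7, 10, 11, 13]
5<11: swap(1,1), lo=2 mid=2 ⇒ [6, 5, 9, 7, 10, 11, 13]
9<11: swap(2,2), lo=3 mid=3 ⇒ [6, 5, 9, 7, 10, 11, 13]
7<11: swap(3,3), lo=4 mid=4 ⇒ [6, 5, 9, 7, 10, 11, 13]
10<11: swap(4,4), lo=5 mid=5 ⇒ [6, 5, 9, 7, 10, 11, 13]
11=11: mid=6
done. lo=5 hi=5; v=[6, 5, 9, 7, 10, 11, 13]

(5, 5)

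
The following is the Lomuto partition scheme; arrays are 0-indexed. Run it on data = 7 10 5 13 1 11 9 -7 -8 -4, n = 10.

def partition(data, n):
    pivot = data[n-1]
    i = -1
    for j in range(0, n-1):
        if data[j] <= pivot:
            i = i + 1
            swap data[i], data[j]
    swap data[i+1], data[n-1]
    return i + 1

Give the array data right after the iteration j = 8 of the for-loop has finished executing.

pivot=-4, i=-1
j=0: 7>-4, skip
j=1: 10>-4, skip
j=2: 5>-4, skip
j=3: 13>-4, skip
j=4: 1>-4, skip
j=5: 11>-4, skip
j=6: 9>-4, skip
j=7: -7≤-4, i=0, swap(0,7) ⇒ -7 10 5 13 1 11 9 7 -8 -4
j=8: -8≤-4, i=1, swap(1,8) ⇒ -7 -8 5 13 1 11 9 7 10 -4
(after j=8) data = -7 -8 5 13 1 11 9 7 10 -4

-7 -8 5 13 1 11 9 7 10 -4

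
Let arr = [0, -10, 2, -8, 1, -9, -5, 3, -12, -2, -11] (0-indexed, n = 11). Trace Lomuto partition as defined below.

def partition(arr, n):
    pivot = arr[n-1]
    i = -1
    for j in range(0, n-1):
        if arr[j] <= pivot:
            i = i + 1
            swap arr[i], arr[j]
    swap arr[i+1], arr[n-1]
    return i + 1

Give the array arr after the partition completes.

[-12, -11, 2, -8, 1, -9, -5, 3, 0, -2, -10]

pivot = arr[10] = -11; i = -1
j=0: arr[0]=0 > -11 → no swap
j=1: arr[1]=-10 > -11 → no swap
j=2: arr[2]=2 > -11 → no swap
j=3: arr[3]=-8 > -11 → no swap
j=4: arr[4]=1 > -11 → no swap
j=5: arr[5]=-9 > -11 → no swap
j=6: arr[6]=-5 > -11 → no swap
j=7: arr[7]=3 > -11 → no swap
j=8: arr[8]=-12 ≤ -11 → i=0, swap arr[0],arr[8] → [-12, -10, 2, -8, 1, -9, -5, 3, 0, -2, -11]
j=9: arr[9]=-2 > -11 → no swap
final swap arr[1],arr[10] → [-12, -11, 2, -8, 1, -9, -5, 3, 0, -2, -10]; return 1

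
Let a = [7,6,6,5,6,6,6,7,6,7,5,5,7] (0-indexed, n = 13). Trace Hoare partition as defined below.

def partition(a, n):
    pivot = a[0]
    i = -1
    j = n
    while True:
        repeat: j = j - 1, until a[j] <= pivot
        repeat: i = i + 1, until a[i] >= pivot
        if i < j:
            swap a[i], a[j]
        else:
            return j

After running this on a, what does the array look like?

pivot = a[0] = 7; i = -1, j = 13
j→12 (a[12]=7≤7), i→0 (a[0]=7≥7); i<j, swap → [7,6,6,5,6,6,6,7,6,7,5,5,7]
j→11 (a[11]=5≤7), i→7 (a[7]=7≥7); i<j, swap → [7,6,6,5,6,6,6,5,6,7,5,7,7]
j→10 (a[10]=5≤7), i→9 (a[9]=7≥7); i<j, swap → [7,6,6,5,6,6,6,5,6,5,7,7,7]
j→9, i→10; i≥j, return j=9. a = [7,6,6,5,6,6,6,5,6,5,7,7,7]

[7,6,6,5,6,6,6,5,6,5,7,7,7]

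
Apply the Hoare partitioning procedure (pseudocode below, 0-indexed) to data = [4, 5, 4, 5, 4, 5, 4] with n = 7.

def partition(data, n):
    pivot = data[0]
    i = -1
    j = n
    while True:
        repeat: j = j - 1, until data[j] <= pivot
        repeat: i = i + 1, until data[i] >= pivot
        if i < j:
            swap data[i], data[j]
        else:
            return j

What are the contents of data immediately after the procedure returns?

[4, 4, 4, 5, 5, 5, 4]

pivot = data[0] = 4; i = -1, j = 7
j→6 (data[6]=4≤4), i→0 (data[0]=4≥4); i<j, swap → [4, 5, 4, 5, 4, 5, 4]
j→4 (data[4]=4≤4), i→1 (data[1]=5≥4); i<j, swap → [4, 4, 4, 5, 5, 5, 4]
j→2, i→2; i≥j, return j=2. data = [4, 4, 4, 5, 5, 5, 4]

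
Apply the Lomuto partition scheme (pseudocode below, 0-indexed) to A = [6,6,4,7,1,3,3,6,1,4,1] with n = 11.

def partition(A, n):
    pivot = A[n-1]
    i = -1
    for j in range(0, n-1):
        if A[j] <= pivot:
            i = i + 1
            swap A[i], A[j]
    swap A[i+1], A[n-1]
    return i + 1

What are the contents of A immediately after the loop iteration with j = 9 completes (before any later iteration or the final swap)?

pivot = A[10] = 1; i = -1
j=0: A[0]=6 > 1 → no swap
j=1: A[1]=6 > 1 → no swap
j=2: A[2]=4 > 1 → no swap
j=3: A[3]=7 > 1 → no swap
j=4: A[4]=1 ≤ 1 → i=0, swap A[0],A[4] → [1,6,4,7,6,3,3,6,1,4,1]
j=5: A[5]=3 > 1 → no swap
j=6: A[6]=3 > 1 → no swap
j=7: A[7]=6 > 1 → no swap
j=8: A[8]=1 ≤ 1 → i=1, swap A[1],A[8] → [1,1,4,7,6,3,3,6,6,4,1]
j=9: A[9]=4 > 1 → no swap
(after j=9) A = [1,1,4,7,6,3,3,6,6,4,1]

[1,1,4,7,6,3,3,6,6,4,1]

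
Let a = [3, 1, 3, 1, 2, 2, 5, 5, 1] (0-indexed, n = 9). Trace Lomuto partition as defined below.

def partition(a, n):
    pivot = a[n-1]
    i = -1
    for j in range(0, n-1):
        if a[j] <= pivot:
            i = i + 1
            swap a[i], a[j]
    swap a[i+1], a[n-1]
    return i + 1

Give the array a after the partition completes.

[1, 1, 1, 3, 2, 2, 5, 5, 3]

pivot=1, i=-1
j=0: 3>1, skip
j=1: 1≤1, i=0, swap(0,1) ⇒ [1, 3, 3, 1, 2, 2, 5, 5, 1]
j=2: 3>1, skip
j=3: 1≤1, i=1, swap(1,3) ⇒ [1, 1, 3, 3, 2, 2, 5, 5, 1]
j=4: 2>1, skip
j=5: 2>1, skip
j=6: 5>1, skip
j=7: 5>1, skip
swap(2,8) ⇒ [1, 1, 1, 3, 2, 2, 5, 5, 3]; return 2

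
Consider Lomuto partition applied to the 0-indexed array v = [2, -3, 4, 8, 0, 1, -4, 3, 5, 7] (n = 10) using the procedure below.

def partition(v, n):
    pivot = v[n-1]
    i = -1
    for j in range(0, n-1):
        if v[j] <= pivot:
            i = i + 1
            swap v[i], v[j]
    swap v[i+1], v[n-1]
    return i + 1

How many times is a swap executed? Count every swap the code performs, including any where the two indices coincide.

9

pivot=7, i=-1
j=0: 2≤7, i=0, swap(0,0) ⇒ [2, -3, 4, 8, 0, 1, -4, 3, 5, 7]
j=1: -3≤7, i=1, swap(1,1) ⇒ [2, -3, 4, 8, 0, 1, -4, 3, 5, 7]
j=2: 4≤7, i=2, swap(2,2) ⇒ [2, -3, 4, 8, 0, 1, -4, 3, 5, 7]
j=3: 8>7, skip
j=4: 0≤7, i=3, swap(3,4) ⇒ [2, -3, 4, 0, 8, 1, -4, 3, 5, 7]
j=5: 1≤7, i=4, swap(4,5) ⇒ [2, -3, 4, 0, 1, 8, -4, 3, 5, 7]
j=6: -4≤7, i=5, swap(5,6) ⇒ [2, -3, 4, 0, 1, -4, 8, 3, 5, 7]
j=7: 3≤7, i=6, swap(6,7) ⇒ [2, -3, 4, 0, 1, -4, 3, 8, 5, 7]
j=8: 5≤7, i=7, swap(7,8) ⇒ [2, -3, 4, 0, 1, -4, 3, 5, 8, 7]
swap(8,9) ⇒ [2, -3, 4, 0, 1, -4, 3, 5, 7, 8]; return 8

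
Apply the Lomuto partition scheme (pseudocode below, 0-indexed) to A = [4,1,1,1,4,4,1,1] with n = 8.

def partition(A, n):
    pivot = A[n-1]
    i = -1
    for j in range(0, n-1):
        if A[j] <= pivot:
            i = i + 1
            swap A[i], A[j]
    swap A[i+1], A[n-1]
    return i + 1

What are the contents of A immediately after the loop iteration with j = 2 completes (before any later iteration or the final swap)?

[1,1,4,1,4,4,1,1]

pivot = A[7] = 1; i = -1
j=0: A[0]=4 > 1 → no swap
j=1: A[1]=1 ≤ 1 → i=0, swap A[0],A[1] → [1,4,1,1,4,4,1,1]
j=2: A[2]=1 ≤ 1 → i=1, swap A[1],A[2] → [1,1,4,1,4,4,1,1]
(after j=2) A = [1,1,4,1,4,4,1,1]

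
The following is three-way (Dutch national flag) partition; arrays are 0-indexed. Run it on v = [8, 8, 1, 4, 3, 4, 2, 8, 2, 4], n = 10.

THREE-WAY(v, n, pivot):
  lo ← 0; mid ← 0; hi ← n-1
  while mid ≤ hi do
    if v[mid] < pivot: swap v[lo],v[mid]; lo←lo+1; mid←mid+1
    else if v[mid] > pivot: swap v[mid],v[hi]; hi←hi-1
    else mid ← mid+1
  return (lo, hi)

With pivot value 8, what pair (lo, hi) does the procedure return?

(7, 9)

lo=0 mid=0 hi=9
8=8: mid=1
8=8: mid=2
1<8: swap(0,2), lo=1 mid=3 ⇒ [1, 8, 8, 4, 3, 4, 2, 8, 2, 4]
4<8: swap(1,3), lo=2 mid=4 ⇒ [1, 4, 8, 8, 3, 4, 2, 8, 2, 4]
3<8: swap(2,4), lo=3 mid=5 ⇒ [1, 4, 3, 8, 8, 4, 2, 8, 2, 4]
4<8: swap(3,5), lo=4 mid=6 ⇒ [1, 4, 3, 4, 8, 8, 2, 8, 2, 4]
2<8: swap(4,6), lo=5 mid=7 ⇒ [1, 4, 3, 4, 2, 8, 8, 8, 2, 4]
8=8: mid=8
2<8: swap(5,8), lo=6 mid=9 ⇒ [1, 4, 3, 4, 2, 2, 8, 8, 8, 4]
4<8: swap(6,9), lo=7 mid=10 ⇒ [1, 4, 3, 4, 2, 2, 4, 8, 8, 8]
done. lo=7 hi=9; v=[1, 4, 3, 4, 2, 2, 4, 8, 8, 8]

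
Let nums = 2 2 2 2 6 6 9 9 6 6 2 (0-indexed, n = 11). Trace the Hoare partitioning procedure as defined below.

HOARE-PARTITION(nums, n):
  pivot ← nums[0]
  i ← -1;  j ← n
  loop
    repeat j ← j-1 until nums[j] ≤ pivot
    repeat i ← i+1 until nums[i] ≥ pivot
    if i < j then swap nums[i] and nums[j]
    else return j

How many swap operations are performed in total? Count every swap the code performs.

2

pivot = nums[0] = 2; i = -1, j = 11
j→10 (nums[10]=2≤2), i→0 (nums[0]=2≥2); i<j, swap → 2 2 2 2 6 6 9 9 6 6 2
j→3 (nums[3]=2≤2), i→1 (nums[1]=2≥2); i<j, swap → 2 2 2 2 6 6 9 9 6 6 2
j→2, i→2; i≥j, return j=2. nums = 2 2 2 2 6 6 9 9 6 6 2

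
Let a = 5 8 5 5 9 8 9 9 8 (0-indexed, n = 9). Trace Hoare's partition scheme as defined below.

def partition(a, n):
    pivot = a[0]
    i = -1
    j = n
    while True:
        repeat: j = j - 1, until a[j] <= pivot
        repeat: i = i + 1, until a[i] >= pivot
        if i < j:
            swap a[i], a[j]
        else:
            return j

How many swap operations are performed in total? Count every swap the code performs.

pivot = a[0] = 5; i = -1, j = 9
j→3 (a[3]=5≤5), i→0 (a[0]=5≥5); i<j, swap → 5 8 5 5 9 8 9 9 8
j→2 (a[2]=5≤5), i→1 (a[1]=8≥5); i<j, swap → 5 5 8 5 9 8 9 9 8
j→1, i→2; i≥j, return j=1. a = 5 5 8 5 9 8 9 9 8

2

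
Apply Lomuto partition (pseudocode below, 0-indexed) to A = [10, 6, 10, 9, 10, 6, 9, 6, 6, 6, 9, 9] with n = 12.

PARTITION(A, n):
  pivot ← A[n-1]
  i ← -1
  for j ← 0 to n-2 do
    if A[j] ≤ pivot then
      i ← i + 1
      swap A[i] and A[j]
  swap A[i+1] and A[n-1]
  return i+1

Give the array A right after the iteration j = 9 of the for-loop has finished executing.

pivot = A[11] = 9; i = -1
j=0: A[0]=10 > 9 → no swap
j=1: A[1]=6 ≤ 9 → i=0, swap A[0],A[1] → [6, 10, 10, 9, 10, 6, 9, 6, 6, 6, 9, 9]
j=2: A[2]=10 > 9 → no swap
j=3: A[3]=9 ≤ 9 → i=1, swap A[1],A[3] → [6, 9, 10, 10, 10, 6, 9, 6, 6, 6, 9, 9]
j=4: A[4]=10 > 9 → no swap
j=5: A[5]=6 ≤ 9 → i=2, swap A[2],A[5] → [6, 9, 6, 10, 10, 10, 9, 6, 6, 6, 9, 9]
j=6: A[6]=9 ≤ 9 → i=3, swap A[3],A[6] → [6, 9, 6, 9, 10, 10, 10, 6, 6, 6, 9, 9]
j=7: A[7]=6 ≤ 9 → i=4, swap A[4],A[7] → [6, 9, 6, 9, 6, 10, 10, 10, 6, 6, 9, 9]
j=8: A[8]=6 ≤ 9 → i=5, swap A[5],A[8] → [6, 9, 6, 9, 6, 6, 10, 10, 10, 6, 9, 9]
j=9: A[9]=6 ≤ 9 → i=6, swap A[6],A[9] → [6, 9, 6, 9, 6, 6, 6, 10, 10, 10, 9, 9]
(after j=9) A = [6, 9, 6, 9, 6, 6, 6, 10, 10, 10, 9, 9]

[6, 9, 6, 9, 6, 6, 6, 10, 10, 10, 9, 9]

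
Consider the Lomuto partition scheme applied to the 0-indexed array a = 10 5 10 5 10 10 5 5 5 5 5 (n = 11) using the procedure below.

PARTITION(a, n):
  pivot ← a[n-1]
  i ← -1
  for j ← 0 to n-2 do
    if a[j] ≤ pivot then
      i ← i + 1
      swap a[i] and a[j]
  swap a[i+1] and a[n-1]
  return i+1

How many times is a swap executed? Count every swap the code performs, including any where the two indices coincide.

pivot=5, i=-1
j=0: 10>5, skip
j=1: 5≤5, i=0, swap(0,1) ⇒ 5 10 10 5 10 10 5 5 5 5 5
j=2: 10>5, skip
j=3: 5≤5, i=1, swap(1,3) ⇒ 5 5 10 10 10 10 5 5 5 5 5
j=4: 10>5, skip
j=5: 10>5, skip
j=6: 5≤5, i=2, swap(2,6) ⇒ 5 5 5 10 10 10 10 5 5 5 5
j=7: 5≤5, i=3, swap(3,7) ⇒ 5 5 5 5 10 10 10 10 5 5 5
j=8: 5≤5, i=4, swap(4,8) ⇒ 5 5 5 5 5 10 10 10 10 5 5
j=9: 5≤5, i=5, swap(5,9) ⇒ 5 5 5 5 5 5 10 10 10 10 5
swap(6,10) ⇒ 5 5 5 5 5 5 5 10 10 10 10; return 6

7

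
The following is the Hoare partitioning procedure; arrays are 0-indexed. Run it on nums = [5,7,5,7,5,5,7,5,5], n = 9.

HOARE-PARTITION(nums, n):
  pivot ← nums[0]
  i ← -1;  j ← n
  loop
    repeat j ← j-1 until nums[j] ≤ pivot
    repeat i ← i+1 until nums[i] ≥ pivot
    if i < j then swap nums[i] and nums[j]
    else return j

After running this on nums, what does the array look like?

pivot = nums[0] = 5; i = -1, j = 9
j→8 (nums[8]=5≤5), i→0 (nums[0]=5≥5); i<j, swap → [5,7,5,7,5,5,7,5,5]
j→7 (nums[7]=5≤5), i→1 (nums[1]=7≥5); i<j, swap → [5,5,5,7,5,5,7,7,5]
j→5 (nums[5]=5≤5), i→2 (nums[2]=5≥5); i<j, swap → [5,5,5,7,5,5,7,7,5]
j→4 (nums[4]=5≤5), i→3 (nums[3]=7≥5); i<j, swap → [5,5,5,5,7,5,7,7,5]
j→3, i→4; i≥j, return j=3. nums = [5,5,5,5,7,5,7,7,5]

[5,5,5,5,7,5,7,7,5]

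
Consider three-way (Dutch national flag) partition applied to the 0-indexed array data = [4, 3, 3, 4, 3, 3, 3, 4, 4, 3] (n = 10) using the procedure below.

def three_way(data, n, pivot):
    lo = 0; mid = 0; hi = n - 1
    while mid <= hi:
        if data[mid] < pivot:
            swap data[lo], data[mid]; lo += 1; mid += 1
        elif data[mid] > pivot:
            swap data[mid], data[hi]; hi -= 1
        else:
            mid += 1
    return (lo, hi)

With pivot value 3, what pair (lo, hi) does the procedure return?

(0, 5)

lo=0 mid=0 hi=9
4>3: swap(0,9), hi=8 ⇒ [3, 3, 3, 4, 3, 3, 3, 4, 4, 4]
3=3: mid=1
3=3: mid=2
3=3: mid=3
4>3: swap(3,8), hi=7 ⇒ [3, 3, 3, 4, 3, 3, 3, 4, 4, 4]
4>3: swap(3,7), hi=6 ⇒ [3, 3, 3, 4, 3, 3, 3, 4, 4, 4]
4>3: swap(3,6), hi=5 ⇒ [3, 3, 3, 3, 3, 3, 4, 4, 4, 4]
3=3: mid=4
3=3: mid=5
3=3: mid=6
done. lo=0 hi=5; data=[3, 3, 3, 3, 3, 3, 4, 4, 4, 4]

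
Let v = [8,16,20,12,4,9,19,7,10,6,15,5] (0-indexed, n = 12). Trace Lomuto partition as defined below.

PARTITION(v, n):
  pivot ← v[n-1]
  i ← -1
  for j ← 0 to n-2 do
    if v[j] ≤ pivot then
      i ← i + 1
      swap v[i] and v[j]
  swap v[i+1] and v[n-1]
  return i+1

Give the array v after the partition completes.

[4,5,20,12,8,9,19,7,10,6,15,16]

pivot=5, i=-1
j=0: 8>5, skip
j=1: 16>5, skip
j=2: 20>5, skip
j=3: 12>5, skip
j=4: 4≤5, i=0, swap(0,4) ⇒ [4,16,20,12,8,9,19,7,10,6,15,5]
j=5: 9>5, skip
j=6: 19>5, skip
j=7: 7>5, skip
j=8: 10>5, skip
j=9: 6>5, skip
j=10: 15>5, skip
swap(1,11) ⇒ [4,5,20,12,8,9,19,7,10,6,15,16]; return 1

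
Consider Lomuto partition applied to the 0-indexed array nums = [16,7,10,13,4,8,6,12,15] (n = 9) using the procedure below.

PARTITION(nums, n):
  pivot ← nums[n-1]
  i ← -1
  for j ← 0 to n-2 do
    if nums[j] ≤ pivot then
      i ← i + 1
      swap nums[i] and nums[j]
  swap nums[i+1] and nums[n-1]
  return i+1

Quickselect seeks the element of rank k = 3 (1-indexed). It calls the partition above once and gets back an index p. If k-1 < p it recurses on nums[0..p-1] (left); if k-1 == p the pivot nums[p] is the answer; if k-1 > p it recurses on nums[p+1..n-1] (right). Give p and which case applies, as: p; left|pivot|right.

7; left

pivot=15, i=-1
j=0: 16>15, skip
j=1: 7≤15, i=0, swap(0,1) ⇒ [7,16,10,13,4,8,6,12,15]
j=2: 10≤15, i=1, swap(1,2) ⇒ [7,10,16,13,4,8,6,12,15]
j=3: 13≤15, i=2, swap(2,3) ⇒ [7,10,13,16,4,8,6,12,15]
j=4: 4≤15, i=3, swap(3,4) ⇒ [7,10,13,4,16,8,6,12,15]
j=5: 8≤15, i=4, swap(4,5) ⇒ [7,10,13,4,8,16,6,12,15]
j=6: 6≤15, i=5, swap(5,6) ⇒ [7,10,13,4,8,6,16,12,15]
j=7: 12≤15, i=6, swap(6,7) ⇒ [7,10,13,4,8,6,12,16,15]
swap(7,8) ⇒ [7,10,13,4,8,6,12,15,16]; return 7
p = 7; k-1 = 2 < 7 ⇒ left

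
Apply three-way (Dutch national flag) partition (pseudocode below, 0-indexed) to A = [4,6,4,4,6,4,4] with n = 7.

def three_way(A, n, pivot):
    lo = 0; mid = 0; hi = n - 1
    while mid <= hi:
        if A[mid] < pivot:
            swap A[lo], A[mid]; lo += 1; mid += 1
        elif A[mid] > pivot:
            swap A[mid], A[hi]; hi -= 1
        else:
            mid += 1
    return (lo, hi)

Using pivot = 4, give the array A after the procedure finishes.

[4,4,4,4,4,6,6]

pivot = 4; lo=0, mid=0, hi=6
A[mid]=4=4: mid=1
A[mid]=6>4: swap A[1],A[6]; hi=5 → [4,4,4,4,6,4,6]
A[mid]=4=4: mid=2
A[mid]=4=4: mid=3
A[mid]=4=4: mid=4
A[mid]=6>4: swap A[4],A[5]; hi=4 → [4,4,4,4,4,6,6]
A[mid]=4=4: mid=5
end: lo=0, hi=4; A = [4,4,4,4,4,6,6]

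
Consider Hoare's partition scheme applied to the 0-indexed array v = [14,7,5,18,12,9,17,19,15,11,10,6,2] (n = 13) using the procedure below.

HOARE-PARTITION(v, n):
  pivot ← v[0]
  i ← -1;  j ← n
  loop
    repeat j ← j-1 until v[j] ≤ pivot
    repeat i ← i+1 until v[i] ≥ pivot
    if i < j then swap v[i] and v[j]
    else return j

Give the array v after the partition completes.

pivot = v[0] = 14; i = -1, j = 13
j→12 (v[12]=2≤14), i→0 (v[0]=14≥14); i<j, swap → [2,7,5,18,12,9,17,19,15,11,10,6,14]
j→11 (v[11]=6≤14), i→3 (v[3]=18≥14); i<j, swap → [2,7,5,6,12,9,17,19,15,11,10,18,14]
j→10 (v[10]=10≤14), i→6 (v[6]=17≥14); i<j, swap → [2,7,5,6,12,9,10,19,15,11,17,18,14]
j→9 (v[9]=11≤14), i→7 (v[7]=19≥14); i<j, swap → [2,7,5,6,12,9,10,11,15,19,17,18,14]
j→7, i→8; i≥j, return j=7. v = [2,7,5,6,12,9,10,11,15,19,17,18,14]

[2,7,5,6,12,9,10,11,15,19,17,18,14]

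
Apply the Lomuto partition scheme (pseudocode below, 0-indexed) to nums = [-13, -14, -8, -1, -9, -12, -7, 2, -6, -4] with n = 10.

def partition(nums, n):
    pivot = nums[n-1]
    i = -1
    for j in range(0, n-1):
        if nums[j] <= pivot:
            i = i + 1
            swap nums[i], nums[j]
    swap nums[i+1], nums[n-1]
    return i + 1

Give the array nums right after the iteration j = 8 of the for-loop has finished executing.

pivot = nums[9] = -4; i = -1
j=0: nums[0]=-13 ≤ -4 → i=0, swap nums[0],nums[0] (no change) → [-13, -14, -8, -1, -9, -12, -7, 2, -6, -4]
j=1: nums[1]=-14 ≤ -4 → i=1, swap nums[1],nums[1] (no change) → [-13, -14, -8, -1, -9, -12, -7, 2, -6, -4]
j=2: nums[2]=-8 ≤ -4 → i=2, swap nums[2],nums[2] (no change) → [-13, -14, -8, -1, -9, -12, -7, 2, -6, -4]
j=3: nums[3]=-1 > -4 → no swap
j=4: nums[4]=-9 ≤ -4 → i=3, swap nums[3],nums[4] → [-13, -14, -8, -9, -1, -12, -7, 2, -6, -4]
j=5: nums[5]=-12 ≤ -4 → i=4, swap nums[4],nums[5] → [-13, -14, -8, -9, -12, -1, -7, 2, -6, -4]
j=6: nums[6]=-7 ≤ -4 → i=5, swap nums[5],nums[6] → [-13, -14, -8, -9, -12, -7, -1, 2, -6, -4]
j=7: nums[7]=2 > -4 → no swap
j=8: nums[8]=-6 ≤ -4 → i=6, swap nums[6],nums[8] → [-13, -14, -8, -9, -12, -7, -6, 2, -1, -4]
(after j=8) nums = [-13, -14, -8, -9, -12, -7, -6, 2, -1, -4]

[-13, -14, -8, -9, -12, -7, -6, 2, -1, -4]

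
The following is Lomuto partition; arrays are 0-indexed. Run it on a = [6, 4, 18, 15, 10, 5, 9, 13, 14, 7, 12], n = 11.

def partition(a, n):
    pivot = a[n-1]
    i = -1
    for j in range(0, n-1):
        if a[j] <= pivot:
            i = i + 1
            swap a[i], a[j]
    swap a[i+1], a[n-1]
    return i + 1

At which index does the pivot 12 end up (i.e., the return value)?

pivot=12, i=-1
j=0: 6≤12, i=0, swap(0,0) ⇒ [6, 4, 18, 15, 10, 5, 9, 13, 14, 7, 12]
j=1: 4≤12, i=1, swap(1,1) ⇒ [6, 4, 18, 15, 10, 5, 9, 13, 14, 7, 12]
j=2: 18>12, skip
j=3: 15>12, skip
j=4: 10≤12, i=2, swap(2,4) ⇒ [6, 4, 10, 15, 18, 5, 9, 13, 14, 7, 12]
j=5: 5≤12, i=3, swap(3,5) ⇒ [6, 4, 10, 5, 18, 15, 9, 13, 14, 7, 12]
j=6: 9≤12, i=4, swap(4,6) ⇒ [6, 4, 10, 5, 9, 15, 18, 13, 14, 7, 12]
j=7: 13>12, skip
j=8: 14>12, skip
j=9: 7≤12, i=5, swap(5,9) ⇒ [6, 4, 10, 5, 9, 7, 18, 13, 14, 15, 12]
swap(6,10) ⇒ [6, 4, 10, 5, 9, 7, 12, 13, 14, 15, 18]; return 6

6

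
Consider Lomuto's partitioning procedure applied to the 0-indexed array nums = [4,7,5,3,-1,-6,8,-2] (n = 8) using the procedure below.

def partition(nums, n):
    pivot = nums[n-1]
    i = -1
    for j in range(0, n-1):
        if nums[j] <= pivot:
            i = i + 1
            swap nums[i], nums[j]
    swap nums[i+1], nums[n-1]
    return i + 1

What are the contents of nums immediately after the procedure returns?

[-6,-2,5,3,-1,4,8,7]

pivot = nums[7] = -2; i = -1
j=0: nums[0]=4 > -2 → no swap
j=1: nums[1]=7 > -2 → no swap
j=2: nums[2]=5 > -2 → no swap
j=3: nums[3]=3 > -2 → no swap
j=4: nums[4]=-1 > -2 → no swap
j=5: nums[5]=-6 ≤ -2 → i=0, swap nums[0],nums[5] → [-6,7,5,3,-1,4,8,-2]
j=6: nums[6]=8 > -2 → no swap
final swap nums[1],nums[7] → [-6,-2,5,3,-1,4,8,7]; return 1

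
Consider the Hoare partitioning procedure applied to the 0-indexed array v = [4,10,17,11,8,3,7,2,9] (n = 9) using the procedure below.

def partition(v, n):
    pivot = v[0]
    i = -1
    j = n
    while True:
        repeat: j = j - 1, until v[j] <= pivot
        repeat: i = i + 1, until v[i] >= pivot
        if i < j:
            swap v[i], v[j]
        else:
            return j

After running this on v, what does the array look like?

[2,3,17,11,8,10,7,4,9]

pivot=4
j stops at 7 (2), i stops at 0 (4); swap ⇒ [2,10,17,11,8,3,7,4,9]
j stops at 5 (3), i stops at 1 (10); swap ⇒ [2,3,17,11,8,10,7,4,9]
j stops at 1, i stops at 2; i≥j ⇒ return 1. v=[2,3,17,11,8,10,7,4,9]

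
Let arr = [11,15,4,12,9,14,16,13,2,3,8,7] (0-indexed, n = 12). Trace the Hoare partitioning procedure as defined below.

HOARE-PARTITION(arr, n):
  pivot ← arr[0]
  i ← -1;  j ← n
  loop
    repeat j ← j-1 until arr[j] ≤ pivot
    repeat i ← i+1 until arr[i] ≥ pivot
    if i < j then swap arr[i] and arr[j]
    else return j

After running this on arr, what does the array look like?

[7,8,4,3,9,2,16,13,14,12,15,11]

pivot=11
j stops at 11 (7), i stops at 0 (11); swap ⇒ [7,15,4,12,9,14,16,13,2,3,8,11]
j stops at 10 (8), i stops at 1 (15); swap ⇒ [7,8,4,12,9,14,16,13,2,3,15,11]
j stops at 9 (3), i stops at 3 (12); swap ⇒ [7,8,4,3,9,14,16,13,2,12,15,11]
j stops at 8 (2), i stops at 5 (14); swap ⇒ [7,8,4,3,9,2,16,13,14,12,15,11]
j stops at 5, i stops at 6; i≥j ⇒ return 5. arr=[7,8,4,3,9,2,16,13,14,12,15,11]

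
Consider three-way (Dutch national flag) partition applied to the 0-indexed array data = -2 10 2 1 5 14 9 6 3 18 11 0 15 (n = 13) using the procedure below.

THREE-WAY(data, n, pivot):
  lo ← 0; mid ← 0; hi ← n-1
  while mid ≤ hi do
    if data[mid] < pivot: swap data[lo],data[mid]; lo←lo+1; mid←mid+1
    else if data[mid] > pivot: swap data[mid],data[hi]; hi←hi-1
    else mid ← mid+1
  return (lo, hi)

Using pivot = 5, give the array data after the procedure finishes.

pivot = 5; lo=0, mid=0, hi=12
data[mid]=-2<5: swap data[0],data[0]; lo=1,mid=1 → -2 10 2 1 5 14 9 6 3 18 11 0 15
data[mid]=10>5: swap data[1],data[12]; hi=11 → -2 15 2 1 5 14 9 6 3 18 11 0 10
data[mid]=15>5: swap data[1],data[11]; hi=10 → -2 0 2 1 5 14 9 6 3 18 11 15 10
data[mid]=0<5: swap data[1],data[1]; lo=2,mid=2 → -2 0 2 1 5 14 9 6 3 18 11 15 10
data[mid]=2<5: swap data[2],data[2]; lo=3,mid=3 → -2 0 2 1 5 14 9 6 3 18 11 15 10
data[mid]=1<5: swap data[3],data[3]; lo=4,mid=4 → -2 0 2 1 5 14 9 6 3 18 11 15 10
data[mid]=5=5: mid=5
data[mid]=14>5: swap data[5],data[10]; hi=9 → -2 0 2 1 5 11 9 6 3 18 14 15 10
data[mid]=11>5: swap data[5],data[9]; hi=8 → -2 0 2 1 5 18 9 6 3 11 14 15 10
data[mid]=18>5: swap data[5],data[8]; hi=7 → -2 0 2 1 5 3 9 6 18 11 14 15 10
data[mid]=3<5: swap data[4],data[5]; lo=5,mid=6 → -2 0 2 1 3 5 9 6 18 11 14 15 10
data[mid]=9>5: swap data[6],data[7]; hi=6 → -2 0 2 1 3 5 6 9 18 11 14 15 10
data[mid]=6>5: swap data[6],data[6]; hi=5 → -2 0 2 1 3 5 6 9 18 11 14 15 10
end: lo=5, hi=5; data = -2 0 2 1 3 5 6 9 18 11 14 15 10

-2 0 2 1 3 5 6 9 18 11 14 15 10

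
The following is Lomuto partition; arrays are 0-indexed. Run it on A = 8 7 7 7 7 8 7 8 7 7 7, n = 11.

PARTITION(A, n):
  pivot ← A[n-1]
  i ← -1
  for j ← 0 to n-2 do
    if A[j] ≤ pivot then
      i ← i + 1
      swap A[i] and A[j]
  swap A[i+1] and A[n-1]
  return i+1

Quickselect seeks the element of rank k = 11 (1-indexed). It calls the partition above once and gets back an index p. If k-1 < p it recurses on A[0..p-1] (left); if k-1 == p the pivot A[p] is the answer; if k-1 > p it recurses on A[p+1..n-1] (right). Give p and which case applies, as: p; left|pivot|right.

pivot = A[10] = 7; i = -1
j=0: A[0]=8 > 7 → no swap
j=1: A[1]=7 ≤ 7 → i=0, swap A[0],A[1] → 7 8 7 7 7 8 7 8 7 7 7
j=2: A[2]=7 ≤ 7 → i=1, swap A[1],A[2] → 7 7 8 7 7 8 7 8 7 7 7
j=3: A[3]=7 ≤ 7 → i=2, swap A[2],A[3] → 7 7 7 8 7 8 7 8 7 7 7
j=4: A[4]=7 ≤ 7 → i=3, swap A[3],A[4] → 7 7 7 7 8 8 7 8 7 7 7
j=5: A[5]=8 > 7 → no swap
j=6: A[6]=7 ≤ 7 → i=4, swap A[4],A[6] → 7 7 7 7 7 8 8 8 7 7 7
j=7: A[7]=8 > 7 → no swap
j=8: A[8]=7 ≤ 7 → i=5, swap A[5],A[8] → 7 7 7 7 7 7 8 8 8 7 7
j=9: A[9]=7 ≤ 7 → i=6, swap A[6],A[9] → 7 7 7 7 7 7 7 8 8 8 7
final swap A[7],A[10] → 7 7 7 7 7 7 7 7 8 8 8; return 7
p = 7; k-1 = 10 > 7 ⇒ right

7; right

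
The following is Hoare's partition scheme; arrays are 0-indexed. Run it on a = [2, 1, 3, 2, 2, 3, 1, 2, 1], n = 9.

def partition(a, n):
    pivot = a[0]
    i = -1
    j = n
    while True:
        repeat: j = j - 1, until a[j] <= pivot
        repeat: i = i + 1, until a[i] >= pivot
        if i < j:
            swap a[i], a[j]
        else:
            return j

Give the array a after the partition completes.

[1, 1, 2, 1, 2, 3, 2, 3, 2]

pivot = a[0] = 2; i = -1, j = 9
j→8 (a[8]=1≤2), i→0 (a[0]=2≥2); i<j, swap → [1, 1, 3, 2, 2, 3, 1, 2, 2]
j→7 (a[7]=2≤2), i→2 (a[2]=3≥2); i<j, swap → [1, 1, 2, 2, 2, 3, 1, 3, 2]
j→6 (a[6]=1≤2), i→3 (a[3]=2≥2); i<j, swap → [1, 1, 2, 1, 2, 3, 2, 3, 2]
j→4, i→4; i≥j, return j=4. a = [1, 1, 2, 1, 2, 3, 2, 3, 2]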